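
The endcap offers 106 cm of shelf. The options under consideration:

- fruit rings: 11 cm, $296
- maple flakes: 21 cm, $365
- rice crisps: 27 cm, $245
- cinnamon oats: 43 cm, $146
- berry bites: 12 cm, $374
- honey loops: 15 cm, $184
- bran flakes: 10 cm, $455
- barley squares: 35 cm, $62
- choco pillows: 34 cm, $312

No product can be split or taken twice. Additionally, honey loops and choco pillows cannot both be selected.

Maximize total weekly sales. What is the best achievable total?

Fruit rings + maple flakes + rice crisps + berry bites + honey loops + bran flakes uses 96 of the 106 cm and totals 1919.
Every other selection either busts 106 cm or breaks a pairing rule or fails to beat 1919.

1919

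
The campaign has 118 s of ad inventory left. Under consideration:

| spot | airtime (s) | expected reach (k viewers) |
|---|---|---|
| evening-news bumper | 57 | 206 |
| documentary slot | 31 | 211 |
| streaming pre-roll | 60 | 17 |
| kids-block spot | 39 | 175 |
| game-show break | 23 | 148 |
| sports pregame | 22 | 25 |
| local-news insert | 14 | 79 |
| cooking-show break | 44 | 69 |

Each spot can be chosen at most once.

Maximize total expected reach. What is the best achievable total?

613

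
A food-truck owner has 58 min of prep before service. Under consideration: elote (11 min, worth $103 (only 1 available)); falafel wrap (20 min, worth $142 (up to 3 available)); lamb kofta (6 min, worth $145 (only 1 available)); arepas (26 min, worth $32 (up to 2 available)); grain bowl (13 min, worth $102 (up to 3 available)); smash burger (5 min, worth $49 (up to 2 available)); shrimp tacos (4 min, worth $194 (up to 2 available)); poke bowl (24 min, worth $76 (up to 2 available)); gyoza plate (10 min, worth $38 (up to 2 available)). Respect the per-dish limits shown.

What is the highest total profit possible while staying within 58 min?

889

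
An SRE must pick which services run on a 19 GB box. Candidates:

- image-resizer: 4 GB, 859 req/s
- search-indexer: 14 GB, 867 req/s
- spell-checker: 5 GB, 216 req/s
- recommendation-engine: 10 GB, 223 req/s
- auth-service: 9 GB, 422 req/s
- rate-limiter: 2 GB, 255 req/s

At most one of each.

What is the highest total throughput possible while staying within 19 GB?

1726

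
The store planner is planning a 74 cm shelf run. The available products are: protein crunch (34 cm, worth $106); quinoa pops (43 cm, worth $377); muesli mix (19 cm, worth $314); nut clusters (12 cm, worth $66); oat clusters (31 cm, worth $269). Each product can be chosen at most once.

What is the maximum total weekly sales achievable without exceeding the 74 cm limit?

757

Ranking by ratio (weekly sales/cm): muesli mix 16.53, quinoa pops 8.77, oat clusters 8.68.
Taking quinoa pops + muesli mix + nut clusters: 74 cm used, 757 in weekly sales.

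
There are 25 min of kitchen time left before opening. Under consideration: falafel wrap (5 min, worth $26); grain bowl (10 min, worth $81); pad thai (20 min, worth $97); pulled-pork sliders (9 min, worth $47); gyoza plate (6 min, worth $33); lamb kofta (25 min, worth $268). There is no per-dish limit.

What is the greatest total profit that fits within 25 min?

Lamb kofta uses 25 of the 25 min and totals 268.
That's the maximum — no swap from here does better than 268.

268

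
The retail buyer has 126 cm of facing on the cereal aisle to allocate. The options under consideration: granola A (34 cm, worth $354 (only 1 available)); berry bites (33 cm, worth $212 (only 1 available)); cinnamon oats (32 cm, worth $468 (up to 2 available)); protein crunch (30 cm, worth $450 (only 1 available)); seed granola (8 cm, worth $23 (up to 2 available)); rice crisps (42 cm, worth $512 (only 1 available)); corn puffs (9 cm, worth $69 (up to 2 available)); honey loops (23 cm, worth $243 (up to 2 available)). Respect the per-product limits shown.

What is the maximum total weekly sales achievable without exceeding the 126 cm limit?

1698

The ratio ordering already packs tightly: 2×cinnamon oats + protein crunch + corn puffs + honey loops, 126 cm, 1698.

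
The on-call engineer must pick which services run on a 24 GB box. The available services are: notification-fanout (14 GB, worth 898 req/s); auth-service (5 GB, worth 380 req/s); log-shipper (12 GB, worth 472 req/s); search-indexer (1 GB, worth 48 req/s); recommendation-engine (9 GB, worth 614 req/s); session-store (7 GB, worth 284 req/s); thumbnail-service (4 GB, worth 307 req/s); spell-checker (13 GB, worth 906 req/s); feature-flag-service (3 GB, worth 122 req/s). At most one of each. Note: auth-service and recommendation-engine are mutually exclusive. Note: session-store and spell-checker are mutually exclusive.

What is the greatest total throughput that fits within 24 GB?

1641

Taking auth-service + search-indexer + thumbnail-service + spell-checker: 23 GB used, 1641 in throughput.
Next best is notification-fanout + auth-service + search-indexer + thumbnail-service at 1633 (24 GB) — short by 8.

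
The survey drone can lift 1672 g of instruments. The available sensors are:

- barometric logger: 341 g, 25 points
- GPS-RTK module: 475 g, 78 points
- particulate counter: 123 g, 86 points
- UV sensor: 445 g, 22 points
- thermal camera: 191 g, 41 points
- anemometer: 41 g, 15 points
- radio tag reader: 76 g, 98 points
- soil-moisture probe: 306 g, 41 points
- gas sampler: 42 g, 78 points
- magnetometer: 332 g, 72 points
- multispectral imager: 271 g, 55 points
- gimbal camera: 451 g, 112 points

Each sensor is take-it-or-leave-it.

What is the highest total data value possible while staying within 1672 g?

563

By data value per g: gas sampler 1.86, radio tag reader 1.29, particulate counter 0.70 lead.
Greedy by ratio would take particulate counter + thermal camera + anemometer + radio tag reader + gas sampler + magnetometer + multispectral imager + gimbal camera: 1527 g used, total 557.
Dropping magnetometer frees 332 g; slotting in GPS-RTK module (475 g) lifts the total to 563 at 1670 g.
An exhaustive check of the 4096 subsets confirms 563.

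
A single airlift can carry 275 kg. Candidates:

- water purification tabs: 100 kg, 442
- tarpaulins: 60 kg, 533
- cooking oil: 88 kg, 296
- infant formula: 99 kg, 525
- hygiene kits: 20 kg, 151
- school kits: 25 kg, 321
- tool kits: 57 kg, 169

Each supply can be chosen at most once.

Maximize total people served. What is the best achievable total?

Taking tarpaulins + infant formula + hygiene kits + school kits + tool kits: 261 kg used, 1699 in people served.
No other feasible combination exceeds 1699.

1699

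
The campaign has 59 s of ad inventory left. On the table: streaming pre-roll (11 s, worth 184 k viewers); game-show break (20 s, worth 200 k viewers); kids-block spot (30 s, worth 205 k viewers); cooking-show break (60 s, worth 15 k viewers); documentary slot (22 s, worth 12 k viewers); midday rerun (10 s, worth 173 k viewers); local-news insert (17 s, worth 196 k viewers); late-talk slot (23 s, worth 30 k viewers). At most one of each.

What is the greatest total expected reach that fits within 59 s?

753

By expected reach per s: midday rerun 17.30, streaming pre-roll 16.73, local-news insert 11.53, game-show break 10.00 lead.
Taking streaming pre-roll + game-show break + midday rerun + local-news insert: 58 s used, 753 in expected reach.
Runner-up streaming pre-roll + kids-block spot + local-news insert tops out at 585.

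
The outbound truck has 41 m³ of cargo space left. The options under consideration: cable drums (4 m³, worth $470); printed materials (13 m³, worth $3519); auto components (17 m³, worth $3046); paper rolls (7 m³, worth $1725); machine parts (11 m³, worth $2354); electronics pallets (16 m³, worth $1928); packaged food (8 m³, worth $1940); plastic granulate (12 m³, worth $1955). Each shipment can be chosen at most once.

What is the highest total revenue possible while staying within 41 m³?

Density check — printed materials 270.69, paper rolls 246.43, packaged food 242.50, machine parts 214.00 are the best per m³.
Taking printed materials + paper rolls + machine parts + packaged food: 39 m³ used, 9538 in revenue.

9538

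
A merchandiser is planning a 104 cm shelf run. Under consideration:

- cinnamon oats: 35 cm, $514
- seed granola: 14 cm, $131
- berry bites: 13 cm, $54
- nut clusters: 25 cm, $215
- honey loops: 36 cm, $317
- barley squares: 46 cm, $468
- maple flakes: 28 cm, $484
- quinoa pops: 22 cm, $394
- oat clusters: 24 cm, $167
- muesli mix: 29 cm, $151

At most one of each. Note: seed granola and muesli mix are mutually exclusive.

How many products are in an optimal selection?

4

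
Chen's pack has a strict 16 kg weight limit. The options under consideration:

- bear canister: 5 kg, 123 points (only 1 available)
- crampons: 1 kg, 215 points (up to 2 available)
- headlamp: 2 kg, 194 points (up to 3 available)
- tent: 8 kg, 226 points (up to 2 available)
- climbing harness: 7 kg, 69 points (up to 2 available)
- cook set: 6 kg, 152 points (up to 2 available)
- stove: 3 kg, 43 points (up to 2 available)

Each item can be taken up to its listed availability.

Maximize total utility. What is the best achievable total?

1238

2×crampons + 3×headlamp + tent uses 16 of the 16 kg and totals 1238.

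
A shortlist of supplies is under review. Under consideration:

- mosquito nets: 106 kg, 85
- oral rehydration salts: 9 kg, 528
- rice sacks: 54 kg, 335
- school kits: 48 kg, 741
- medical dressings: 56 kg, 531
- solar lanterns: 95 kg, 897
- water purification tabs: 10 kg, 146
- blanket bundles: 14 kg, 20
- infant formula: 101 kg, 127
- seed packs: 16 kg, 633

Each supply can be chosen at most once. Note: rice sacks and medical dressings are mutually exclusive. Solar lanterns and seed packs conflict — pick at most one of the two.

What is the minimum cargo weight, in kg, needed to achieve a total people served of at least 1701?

73

Minimise kg subject to total people served ≥ 1701.
oral rehydration salts + school kits + seed packs: 1902 people served at 73 kg.
Below 73 kg the best achievable stays under 1701.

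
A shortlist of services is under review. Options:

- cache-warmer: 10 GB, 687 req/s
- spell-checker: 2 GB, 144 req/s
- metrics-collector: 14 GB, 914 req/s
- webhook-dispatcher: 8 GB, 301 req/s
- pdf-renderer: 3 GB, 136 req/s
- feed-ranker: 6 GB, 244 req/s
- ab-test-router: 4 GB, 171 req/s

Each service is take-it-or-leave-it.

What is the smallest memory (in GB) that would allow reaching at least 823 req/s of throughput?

Minimise GB subject to total throughput ≥ 823.
Taking cache-warmer + spell-checker gives 831 (≥ 823) for 12 GB.
No combination under 12 GB hits 823.

12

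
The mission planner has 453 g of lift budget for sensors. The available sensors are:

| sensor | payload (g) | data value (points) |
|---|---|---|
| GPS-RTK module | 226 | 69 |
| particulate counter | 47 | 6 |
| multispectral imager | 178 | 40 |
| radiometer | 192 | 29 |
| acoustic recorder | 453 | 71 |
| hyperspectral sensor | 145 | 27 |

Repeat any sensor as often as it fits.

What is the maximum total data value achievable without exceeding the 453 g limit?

138

Best packing: 2×GPS-RTK module — 452 g, 138 total.
Every other selection either busts 453 g or fails to beat 138.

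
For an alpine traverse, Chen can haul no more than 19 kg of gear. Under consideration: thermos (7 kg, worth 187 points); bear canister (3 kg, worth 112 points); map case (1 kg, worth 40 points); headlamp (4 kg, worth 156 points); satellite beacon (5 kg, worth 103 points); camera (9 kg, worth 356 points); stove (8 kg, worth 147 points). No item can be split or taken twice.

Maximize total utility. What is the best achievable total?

Ranking by ratio (utility/kg): map case 40.00, camera 39.56, headlamp 39.00.
Best packing: bear canister + map case + headlamp + camera — 17 kg, 664 total.
Runner-up thermos + bear canister + camera tops out at 655.

664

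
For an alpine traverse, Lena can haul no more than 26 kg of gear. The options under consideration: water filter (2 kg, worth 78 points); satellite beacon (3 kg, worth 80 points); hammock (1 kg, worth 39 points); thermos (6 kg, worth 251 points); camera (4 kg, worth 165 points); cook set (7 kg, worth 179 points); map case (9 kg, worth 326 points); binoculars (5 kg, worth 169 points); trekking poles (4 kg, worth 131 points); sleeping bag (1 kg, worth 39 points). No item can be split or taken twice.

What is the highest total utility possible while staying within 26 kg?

990

By utility per kg: thermos 41.83, camera 41.25, water filter 39.00, hammock 39.00 lead.
Greedy by ratio would take water filter + satellite beacon + hammock + thermos + camera + map case + sleeping bag: 26 kg used, total 978.
The 4 kg tied up in satellite beacon and sleeping bag is better spent on trekking poles — total rises to 990 (26 kg).
No other feasible combination exceeds 990.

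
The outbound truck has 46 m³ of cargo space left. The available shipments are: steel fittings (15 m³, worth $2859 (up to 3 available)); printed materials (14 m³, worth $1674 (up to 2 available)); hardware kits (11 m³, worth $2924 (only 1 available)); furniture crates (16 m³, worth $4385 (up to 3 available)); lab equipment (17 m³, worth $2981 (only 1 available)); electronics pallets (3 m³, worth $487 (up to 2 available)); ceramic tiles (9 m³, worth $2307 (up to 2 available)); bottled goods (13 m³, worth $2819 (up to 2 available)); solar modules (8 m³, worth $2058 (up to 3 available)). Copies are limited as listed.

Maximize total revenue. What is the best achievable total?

12181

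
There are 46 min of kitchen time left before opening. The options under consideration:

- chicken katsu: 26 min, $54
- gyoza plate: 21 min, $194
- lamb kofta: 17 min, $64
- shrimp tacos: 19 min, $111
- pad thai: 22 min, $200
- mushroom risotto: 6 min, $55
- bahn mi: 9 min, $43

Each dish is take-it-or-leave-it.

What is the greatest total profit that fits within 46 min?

Density check — gyoza plate 9.24, mushroom risotto 9.17, pad thai 9.09, shrimp tacos 5.84 are the best per min.
Greedy by ratio would take gyoza plate + shrimp tacos + mushroom risotto: 46 min used, total 360.
The 25 min tied up in shrimp tacos and mushroom risotto is better spent on pad thai — total rises to 394 (43 min).

394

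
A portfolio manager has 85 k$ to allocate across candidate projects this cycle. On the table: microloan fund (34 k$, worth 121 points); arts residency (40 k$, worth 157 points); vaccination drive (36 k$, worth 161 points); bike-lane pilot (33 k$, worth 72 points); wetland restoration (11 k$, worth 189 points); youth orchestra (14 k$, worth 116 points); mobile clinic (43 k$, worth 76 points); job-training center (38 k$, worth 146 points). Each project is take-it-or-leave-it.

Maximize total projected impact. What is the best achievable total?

Density check — wetland restoration 17.18, youth orchestra 8.29, vaccination drive 4.47 are the best per k$.
Greedy by ratio would take vaccination drive + wetland restoration + youth orchestra: 61 k$ used, total 466.
The 14 k$ tied up in youth orchestra is better spent on job-training center — total rises to 496 (85 k$).
Nothing else within 85 k$ beats 496.

496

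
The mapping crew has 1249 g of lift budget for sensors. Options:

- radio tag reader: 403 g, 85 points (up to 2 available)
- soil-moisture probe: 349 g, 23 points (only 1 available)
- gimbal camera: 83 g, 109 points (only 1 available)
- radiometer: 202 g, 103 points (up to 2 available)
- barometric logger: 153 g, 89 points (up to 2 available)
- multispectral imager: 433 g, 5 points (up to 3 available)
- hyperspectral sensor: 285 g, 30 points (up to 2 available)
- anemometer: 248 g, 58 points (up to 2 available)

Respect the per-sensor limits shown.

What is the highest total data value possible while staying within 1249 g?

Greedy by ratio would take gimbal camera + 2×radiometer + 2×barometric logger + anemometer: 1041 g used, total 551.
Replace anemometer with radio tag reader: the trade gains 27 net, giving 578 at 1196 g.
That's the maximum — no swap from here does better than 578.

578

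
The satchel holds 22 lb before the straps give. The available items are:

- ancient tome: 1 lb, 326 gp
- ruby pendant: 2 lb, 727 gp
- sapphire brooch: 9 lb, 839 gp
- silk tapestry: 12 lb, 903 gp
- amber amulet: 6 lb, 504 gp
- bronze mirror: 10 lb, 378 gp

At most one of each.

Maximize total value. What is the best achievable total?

2460

Density check — ruby pendant 363.50, ancient tome 326.00, sapphire brooch 93.22, amber amulet 84.00 are the best per lb.
Filling by ratio: ancient tome + ruby pendant + sapphire brooch + amber amulet for 2396, with 4 lb left unused.
The 9 lb tied up in sapphire brooch is better spent on silk tapestry — total rises to 2460 (21 lb).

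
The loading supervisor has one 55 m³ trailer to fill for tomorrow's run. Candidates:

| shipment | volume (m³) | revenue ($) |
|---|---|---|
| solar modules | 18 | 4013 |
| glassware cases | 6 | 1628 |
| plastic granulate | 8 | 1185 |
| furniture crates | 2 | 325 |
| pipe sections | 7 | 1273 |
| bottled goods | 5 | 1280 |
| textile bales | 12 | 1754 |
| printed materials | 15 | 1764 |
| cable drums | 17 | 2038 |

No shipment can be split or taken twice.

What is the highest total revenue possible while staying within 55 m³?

By revenue per m³: glassware cases 271.33, bottled goods 256.00, solar modules 222.94, pipe sections 181.86 lead.
Greedy by ratio would take solar modules + glassware cases + plastic granulate + furniture crates + pipe sections + bottled goods: 46 m³ used, total 9704.
Dropping plastic granulate frees 8 m³; slotting in cable drums (17 m³) lifts the total to 10557 at 55 m³.
The closest alternative, solar modules + glassware cases + furniture crates + pipe sections + bottled goods + printed materials, reaches only 10283.

10557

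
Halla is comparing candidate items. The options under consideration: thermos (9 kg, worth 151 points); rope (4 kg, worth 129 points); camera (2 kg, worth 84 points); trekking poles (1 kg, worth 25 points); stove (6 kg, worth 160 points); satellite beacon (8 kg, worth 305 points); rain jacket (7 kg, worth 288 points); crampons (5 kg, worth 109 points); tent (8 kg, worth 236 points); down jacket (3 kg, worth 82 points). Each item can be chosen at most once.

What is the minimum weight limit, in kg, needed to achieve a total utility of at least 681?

Minimise kg subject to total utility ≥ 681.
Taking camera + trekking poles + satellite beacon + rain jacket gives 702 (≥ 681) for 18 kg.
Below 18 kg the best achievable stays under 681.

18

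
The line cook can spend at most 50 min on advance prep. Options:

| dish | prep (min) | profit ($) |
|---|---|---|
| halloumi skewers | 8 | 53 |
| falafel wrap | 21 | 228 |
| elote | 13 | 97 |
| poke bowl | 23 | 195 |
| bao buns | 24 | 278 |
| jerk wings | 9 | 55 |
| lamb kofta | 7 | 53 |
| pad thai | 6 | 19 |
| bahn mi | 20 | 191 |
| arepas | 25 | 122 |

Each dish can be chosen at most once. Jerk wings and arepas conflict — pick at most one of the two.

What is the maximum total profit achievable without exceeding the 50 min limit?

506

Best packing: falafel wrap + bao buns — 45 min, 506 total.
No other feasible combination exceeds 506.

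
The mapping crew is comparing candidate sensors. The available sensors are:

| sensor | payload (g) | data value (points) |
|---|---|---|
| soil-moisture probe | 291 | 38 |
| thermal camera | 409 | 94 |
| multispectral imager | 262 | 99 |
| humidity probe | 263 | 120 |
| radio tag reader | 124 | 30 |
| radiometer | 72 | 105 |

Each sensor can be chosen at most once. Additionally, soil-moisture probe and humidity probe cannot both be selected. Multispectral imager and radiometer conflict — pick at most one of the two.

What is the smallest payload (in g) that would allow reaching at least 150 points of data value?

335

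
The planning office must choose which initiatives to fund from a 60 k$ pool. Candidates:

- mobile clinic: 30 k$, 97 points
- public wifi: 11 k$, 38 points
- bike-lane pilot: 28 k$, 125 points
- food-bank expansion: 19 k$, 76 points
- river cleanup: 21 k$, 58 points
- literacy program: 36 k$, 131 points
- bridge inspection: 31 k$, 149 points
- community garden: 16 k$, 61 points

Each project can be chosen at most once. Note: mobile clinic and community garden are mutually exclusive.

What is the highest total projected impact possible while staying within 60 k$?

Best packing: bike-lane pilot + bridge inspection — 59 k$, 274 total.
Runner-up public wifi + bridge inspection + community garden tops out at 248.

274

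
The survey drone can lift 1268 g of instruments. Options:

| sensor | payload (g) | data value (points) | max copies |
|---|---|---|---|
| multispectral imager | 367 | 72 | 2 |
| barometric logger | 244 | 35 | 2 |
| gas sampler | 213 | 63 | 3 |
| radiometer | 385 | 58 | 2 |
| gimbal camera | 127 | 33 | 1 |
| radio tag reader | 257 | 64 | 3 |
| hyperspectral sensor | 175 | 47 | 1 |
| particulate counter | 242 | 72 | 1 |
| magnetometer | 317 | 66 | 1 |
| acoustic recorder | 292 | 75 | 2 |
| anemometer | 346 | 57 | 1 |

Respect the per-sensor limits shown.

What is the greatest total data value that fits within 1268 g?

358

By data value per g: particulate counter 0.30, gas sampler 0.30, hyperspectral sensor 0.27, gimbal camera 0.26 lead.
Taking the top-ratio sensors first gives 3×gas sampler + gimbal camera + hyperspectral sensor + particulate counter for 341 (1183 g).
Dropping hyperspectral sensor frees 175 g; slotting in radio tag reader (257 g) lifts the total to 358 at 1265 g.
The spare 3 g is too small for any remaining sensor, and no exchange beats 358.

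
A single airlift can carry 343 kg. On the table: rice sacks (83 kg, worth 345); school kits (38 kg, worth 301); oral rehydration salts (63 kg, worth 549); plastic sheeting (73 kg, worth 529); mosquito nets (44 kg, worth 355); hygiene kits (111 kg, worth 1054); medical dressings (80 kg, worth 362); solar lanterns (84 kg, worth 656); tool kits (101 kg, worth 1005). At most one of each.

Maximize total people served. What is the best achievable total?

3070

Taking the top-ratio supplies first gives oral rehydration salts + mosquito nets + hygiene kits + tool kits for 2963 (319 kg).
The 63 kg tied up in oral rehydration salts is better spent on solar lanterns — total rises to 3070 (340 kg).
That's the maximum — no swap from here does better than 3070.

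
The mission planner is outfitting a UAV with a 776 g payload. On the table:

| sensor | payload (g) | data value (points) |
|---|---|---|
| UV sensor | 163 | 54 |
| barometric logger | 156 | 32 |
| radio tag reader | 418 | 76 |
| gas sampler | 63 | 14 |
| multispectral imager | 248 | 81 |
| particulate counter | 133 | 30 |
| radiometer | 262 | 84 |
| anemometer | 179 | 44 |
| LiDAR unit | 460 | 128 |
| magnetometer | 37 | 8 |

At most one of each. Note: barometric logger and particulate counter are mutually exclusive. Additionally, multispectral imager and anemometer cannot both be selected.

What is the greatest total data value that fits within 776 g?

241

By data value per g: UV sensor 0.33, multispectral imager 0.33, radiometer 0.32, LiDAR unit 0.28 lead.
Taking UV sensor + gas sampler + multispectral imager + radiometer + magnetometer: 773 g used, 241 in data value.
The closest alternative, UV sensor + gas sampler + multispectral imager + radiometer, reaches only 233.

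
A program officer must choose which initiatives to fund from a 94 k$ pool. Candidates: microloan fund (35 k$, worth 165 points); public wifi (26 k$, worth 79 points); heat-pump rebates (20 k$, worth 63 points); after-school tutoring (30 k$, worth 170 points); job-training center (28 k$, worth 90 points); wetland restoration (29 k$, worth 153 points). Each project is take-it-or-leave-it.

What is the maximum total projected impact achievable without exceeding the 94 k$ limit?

488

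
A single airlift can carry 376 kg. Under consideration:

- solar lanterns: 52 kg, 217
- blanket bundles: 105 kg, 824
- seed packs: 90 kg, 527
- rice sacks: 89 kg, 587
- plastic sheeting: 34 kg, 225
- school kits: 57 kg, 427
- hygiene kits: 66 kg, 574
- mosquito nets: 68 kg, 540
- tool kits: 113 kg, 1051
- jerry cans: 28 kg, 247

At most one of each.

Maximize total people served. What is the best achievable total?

Filling by ratio: plastic sheeting + school kits + hygiene kits + mosquito nets + tool kits + jerry cans for 3064, with 10 kg left unused.
Dropping plastic sheeting and mosquito nets frees 102 kg; slotting in blanket bundles (105 kg) lifts the total to 3123 at 369 kg.
The closest alternative, blanket bundles + plastic sheeting + school kits + hygiene kits + tool kits, reaches only 3101.

3123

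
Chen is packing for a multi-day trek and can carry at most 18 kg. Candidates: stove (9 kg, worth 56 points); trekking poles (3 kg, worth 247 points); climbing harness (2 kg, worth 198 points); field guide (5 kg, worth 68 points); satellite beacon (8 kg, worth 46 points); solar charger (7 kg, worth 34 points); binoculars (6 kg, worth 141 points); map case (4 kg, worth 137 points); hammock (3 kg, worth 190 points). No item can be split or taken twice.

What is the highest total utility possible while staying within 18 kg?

Best packing: trekking poles + climbing harness + binoculars + map case + hammock — 18 kg, 913 total.
An exhaustive check of the 512 subsets confirms 913.

913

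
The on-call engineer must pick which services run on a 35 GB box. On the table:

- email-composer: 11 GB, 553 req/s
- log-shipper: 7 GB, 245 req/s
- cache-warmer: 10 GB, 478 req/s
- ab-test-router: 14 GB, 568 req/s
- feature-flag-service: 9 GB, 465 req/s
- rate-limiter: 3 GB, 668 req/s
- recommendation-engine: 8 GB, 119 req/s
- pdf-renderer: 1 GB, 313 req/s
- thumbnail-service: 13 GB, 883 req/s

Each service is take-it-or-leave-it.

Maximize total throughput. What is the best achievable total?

2662

Density check — pdf-renderer 313.00, rate-limiter 222.67, thumbnail-service 67.92, feature-flag-service 51.67 are the best per GB.
Filling by ratio: log-shipper + feature-flag-service + rate-limiter + pdf-renderer + thumbnail-service for 2574, with 2 GB left unused.
Dropping feature-flag-service frees 9 GB; slotting in email-composer (11 GB) lifts the total to 2662 at 35 GB.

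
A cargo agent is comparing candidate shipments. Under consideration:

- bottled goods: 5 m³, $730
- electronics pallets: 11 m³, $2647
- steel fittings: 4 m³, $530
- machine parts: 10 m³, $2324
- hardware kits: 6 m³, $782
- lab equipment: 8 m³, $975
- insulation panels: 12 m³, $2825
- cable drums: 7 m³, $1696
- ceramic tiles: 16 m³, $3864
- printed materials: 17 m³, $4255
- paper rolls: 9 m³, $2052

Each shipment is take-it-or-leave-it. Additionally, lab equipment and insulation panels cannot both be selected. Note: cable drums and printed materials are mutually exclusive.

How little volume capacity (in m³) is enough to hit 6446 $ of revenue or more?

Look for the lowest-volume combination reaching 6446.
Taking electronics pallets + ceramic tiles gives 6511 (≥ 6446) for 27 m³.
No combination under 27 m³ hits 6446.

27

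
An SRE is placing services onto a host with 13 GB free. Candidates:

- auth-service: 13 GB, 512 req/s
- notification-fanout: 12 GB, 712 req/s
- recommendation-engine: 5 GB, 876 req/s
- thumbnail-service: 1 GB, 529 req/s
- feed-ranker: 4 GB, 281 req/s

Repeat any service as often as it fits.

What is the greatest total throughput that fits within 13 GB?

6877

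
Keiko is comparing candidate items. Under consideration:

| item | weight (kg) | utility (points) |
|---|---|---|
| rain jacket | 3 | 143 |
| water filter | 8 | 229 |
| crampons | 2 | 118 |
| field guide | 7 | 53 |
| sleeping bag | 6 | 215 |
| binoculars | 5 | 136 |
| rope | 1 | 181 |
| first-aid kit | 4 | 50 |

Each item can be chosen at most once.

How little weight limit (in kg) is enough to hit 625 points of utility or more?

Need the lightest bundle worth ≥ 625.
rain jacket + crampons + sleeping bag + rope reaches 657 using 12 kg.
Below 12 kg the best achievable stays under 625.

12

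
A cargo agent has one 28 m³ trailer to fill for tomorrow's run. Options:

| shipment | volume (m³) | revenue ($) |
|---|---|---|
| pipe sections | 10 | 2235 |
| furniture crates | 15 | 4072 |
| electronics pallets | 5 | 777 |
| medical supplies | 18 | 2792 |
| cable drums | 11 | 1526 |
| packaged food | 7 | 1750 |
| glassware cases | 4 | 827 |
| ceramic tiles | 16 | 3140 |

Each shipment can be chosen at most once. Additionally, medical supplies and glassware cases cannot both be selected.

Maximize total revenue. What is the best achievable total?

Ranking by ratio (revenue/m³): furniture crates 271.47, packaged food 250.00, pipe sections 223.50, glassware cases 206.75.
Best packing: furniture crates + packaged food + glassware cases — 26 m³, 6649 total.

6649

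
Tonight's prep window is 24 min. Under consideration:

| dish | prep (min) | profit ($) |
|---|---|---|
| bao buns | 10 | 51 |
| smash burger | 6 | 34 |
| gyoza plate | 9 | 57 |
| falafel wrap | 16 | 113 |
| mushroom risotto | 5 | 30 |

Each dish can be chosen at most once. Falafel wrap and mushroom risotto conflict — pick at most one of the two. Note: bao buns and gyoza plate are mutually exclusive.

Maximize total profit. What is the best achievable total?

Smash burger + falafel wrap uses 22 of the 24 min and totals 147.
The closest alternative, smash burger + gyoza plate + mushroom risotto, reaches only 121.

147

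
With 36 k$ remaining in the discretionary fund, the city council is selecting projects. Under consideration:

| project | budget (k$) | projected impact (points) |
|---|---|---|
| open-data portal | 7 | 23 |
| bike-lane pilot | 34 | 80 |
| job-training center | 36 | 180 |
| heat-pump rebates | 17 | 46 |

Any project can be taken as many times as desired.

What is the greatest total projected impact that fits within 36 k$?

180

Best packing: job-training center — 36 k$, 180 total.
Every other selection either busts 36 k$ or fails to beat 180.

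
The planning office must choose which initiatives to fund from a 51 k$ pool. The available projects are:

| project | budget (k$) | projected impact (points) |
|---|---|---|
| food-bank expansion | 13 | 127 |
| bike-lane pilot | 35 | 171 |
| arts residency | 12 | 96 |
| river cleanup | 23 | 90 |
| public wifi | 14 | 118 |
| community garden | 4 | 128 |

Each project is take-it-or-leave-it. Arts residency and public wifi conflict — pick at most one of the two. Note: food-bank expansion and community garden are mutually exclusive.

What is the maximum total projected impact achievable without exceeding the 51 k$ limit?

By projected impact per k$: community garden 32.00, food-bank expansion 9.77, public wifi 8.43, arts residency 8.00 lead.
Best packing: bike-lane pilot + arts residency + community garden — 51 k$, 395 total.
Runner-up river cleanup + public wifi + community garden tops out at 336.

395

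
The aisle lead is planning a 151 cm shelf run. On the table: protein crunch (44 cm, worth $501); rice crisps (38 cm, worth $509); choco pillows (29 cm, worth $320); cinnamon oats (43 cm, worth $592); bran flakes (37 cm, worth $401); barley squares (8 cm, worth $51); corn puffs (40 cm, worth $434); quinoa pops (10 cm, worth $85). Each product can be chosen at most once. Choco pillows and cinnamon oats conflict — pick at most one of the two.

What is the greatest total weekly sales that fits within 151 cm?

Ranking by ratio (weekly sales/cm): cinnamon oats 13.77, rice crisps 13.39, protein crunch 11.39, choco pillows 11.03.
The ratio heuristic lands on protein crunch + rice crisps + cinnamon oats + barley squares + quinoa pops (1738) but leaves 8 cm idle.
A better packing is protein crunch + rice crisps + choco pillows + corn puffs: 151 cm, total 1764.
An exhaustive check of the 256 subsets confirms 1764.

1764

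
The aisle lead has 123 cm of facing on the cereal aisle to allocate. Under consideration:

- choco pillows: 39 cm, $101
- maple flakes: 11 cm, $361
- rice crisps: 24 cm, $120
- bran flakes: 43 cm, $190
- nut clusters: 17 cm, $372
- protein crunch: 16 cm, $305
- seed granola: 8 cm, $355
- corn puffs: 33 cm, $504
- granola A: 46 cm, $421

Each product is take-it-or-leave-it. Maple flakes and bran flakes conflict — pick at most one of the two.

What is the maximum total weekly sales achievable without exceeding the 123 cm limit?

2017

Taking maple flakes + rice crisps + nut clusters + protein crunch + seed granola + corn puffs: 109 cm used, 2017 in weekly sales.
Every other selection either busts 123 cm or breaks a pairing rule or fails to beat 2017.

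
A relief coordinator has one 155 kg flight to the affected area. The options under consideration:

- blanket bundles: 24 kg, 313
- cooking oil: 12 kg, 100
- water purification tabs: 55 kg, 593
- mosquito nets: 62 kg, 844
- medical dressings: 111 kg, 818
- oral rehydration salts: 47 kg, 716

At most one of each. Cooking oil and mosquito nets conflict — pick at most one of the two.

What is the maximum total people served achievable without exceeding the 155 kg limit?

1873

Ranking by ratio (people served/kg): oral rehydration salts 15.23, mosquito nets 13.61, blanket bundles 13.04.
Best packing: blanket bundles + mosquito nets + oral rehydration salts — 133 kg, 1873 total.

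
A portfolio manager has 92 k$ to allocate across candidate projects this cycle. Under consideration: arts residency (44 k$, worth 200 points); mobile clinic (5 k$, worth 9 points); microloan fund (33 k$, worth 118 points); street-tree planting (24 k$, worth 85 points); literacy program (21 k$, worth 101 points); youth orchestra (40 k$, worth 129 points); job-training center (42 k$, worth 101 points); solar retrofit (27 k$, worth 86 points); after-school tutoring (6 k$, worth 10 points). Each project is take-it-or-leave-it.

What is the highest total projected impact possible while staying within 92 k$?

387

Density check — literacy program 4.81, arts residency 4.55, microloan fund 3.58, street-tree planting 3.54 are the best per k$.
A density-first pass picks arts residency + street-tree planting + literacy program — 386 at 89 k$.
The 24 k$ tied up in street-tree planting is better spent on solar retrofit — total rises to 387 (92 k$).
No other feasible combination exceeds 387.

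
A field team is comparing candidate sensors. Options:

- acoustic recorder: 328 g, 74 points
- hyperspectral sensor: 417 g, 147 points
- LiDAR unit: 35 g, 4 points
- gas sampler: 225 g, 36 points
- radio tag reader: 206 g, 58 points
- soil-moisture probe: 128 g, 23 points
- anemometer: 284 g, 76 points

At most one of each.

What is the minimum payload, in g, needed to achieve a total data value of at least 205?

Need the lightest bundle worth ≥ 205.
Taking hyperspectral sensor + radio tag reader gives 205 (≥ 205) for 623 g.
Any bundle with less than 623 g falls short of 205.

623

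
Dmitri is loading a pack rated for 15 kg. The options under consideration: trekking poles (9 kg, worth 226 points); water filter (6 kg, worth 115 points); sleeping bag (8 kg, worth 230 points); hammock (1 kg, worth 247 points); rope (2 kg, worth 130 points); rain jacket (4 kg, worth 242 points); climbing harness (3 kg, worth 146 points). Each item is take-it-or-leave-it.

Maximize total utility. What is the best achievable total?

849

The ratio heuristic lands on hammock + rope + rain jacket + climbing harness (765) but leaves 5 kg idle.
The 3 kg tied up in climbing harness is better spent on sleeping bag — total rises to 849 (15 kg).
Runner-up hammock + rope + rain jacket + climbing harness tops out at 765.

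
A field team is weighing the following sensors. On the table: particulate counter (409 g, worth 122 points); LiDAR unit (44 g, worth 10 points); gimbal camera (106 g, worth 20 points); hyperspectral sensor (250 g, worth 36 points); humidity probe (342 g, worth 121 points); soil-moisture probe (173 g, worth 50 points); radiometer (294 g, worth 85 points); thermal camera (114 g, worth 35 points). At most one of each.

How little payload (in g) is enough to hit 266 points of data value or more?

853

Minimise g subject to total data value ≥ 266.
LiDAR unit + humidity probe + soil-moisture probe + radiometer reaches 266 using 853 g.
Any bundle with less than 853 g falls short of 266.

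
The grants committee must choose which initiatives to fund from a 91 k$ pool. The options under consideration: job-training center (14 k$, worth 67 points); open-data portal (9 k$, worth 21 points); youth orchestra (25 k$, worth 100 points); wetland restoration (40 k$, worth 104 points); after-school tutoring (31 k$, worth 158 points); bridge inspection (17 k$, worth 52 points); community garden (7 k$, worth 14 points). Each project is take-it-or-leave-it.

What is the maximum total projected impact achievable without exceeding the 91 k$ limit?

Density check — after-school tutoring 5.10, job-training center 4.79, youth orchestra 4.00 are the best per k$.
Taking job-training center + youth orchestra + after-school tutoring + bridge inspection: 87 k$ used, 377 in projected impact.
No other feasible combination exceeds 377.

377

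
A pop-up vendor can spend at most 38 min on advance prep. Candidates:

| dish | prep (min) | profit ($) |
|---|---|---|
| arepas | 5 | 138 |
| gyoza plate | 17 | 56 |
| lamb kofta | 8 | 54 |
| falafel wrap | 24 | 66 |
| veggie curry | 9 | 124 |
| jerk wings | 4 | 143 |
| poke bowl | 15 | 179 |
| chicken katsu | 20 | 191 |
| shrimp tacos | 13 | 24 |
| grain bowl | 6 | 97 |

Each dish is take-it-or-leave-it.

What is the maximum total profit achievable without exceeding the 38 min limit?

611

By profit per min: jerk wings 35.75, arepas 27.60, grain bowl 16.17, veggie curry 13.78 lead.
Filling by ratio: arepas + lamb kofta + veggie curry + jerk wings + grain bowl for 556, with 6 min left unused.
Dropping veggie curry frees 9 min; slotting in poke bowl (15 min) lifts the total to 611 at 38 min.
Nothing else within 38 min beats 611.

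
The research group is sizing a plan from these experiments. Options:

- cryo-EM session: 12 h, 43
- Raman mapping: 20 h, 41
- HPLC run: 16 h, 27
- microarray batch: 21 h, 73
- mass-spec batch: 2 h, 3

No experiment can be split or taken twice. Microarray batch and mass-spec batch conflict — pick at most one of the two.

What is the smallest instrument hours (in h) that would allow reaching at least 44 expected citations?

Need the lightest bundle worth ≥ 44.
cryo-EM session + mass-spec batch: 46 expected citations at 14 h.
No combination under 14 h hits 44.

14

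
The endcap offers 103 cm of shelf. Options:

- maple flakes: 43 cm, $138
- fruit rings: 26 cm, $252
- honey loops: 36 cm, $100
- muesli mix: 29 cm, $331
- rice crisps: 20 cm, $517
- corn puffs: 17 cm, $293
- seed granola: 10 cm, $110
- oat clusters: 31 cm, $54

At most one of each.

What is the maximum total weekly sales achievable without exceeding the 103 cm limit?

1503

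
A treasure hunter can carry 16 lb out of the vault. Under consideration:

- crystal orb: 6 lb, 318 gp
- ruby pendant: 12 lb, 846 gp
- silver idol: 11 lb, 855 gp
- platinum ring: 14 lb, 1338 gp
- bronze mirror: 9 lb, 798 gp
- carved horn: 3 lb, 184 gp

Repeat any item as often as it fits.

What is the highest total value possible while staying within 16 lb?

1338

Platinum ring uses 14 of the 16 lb and totals 1338.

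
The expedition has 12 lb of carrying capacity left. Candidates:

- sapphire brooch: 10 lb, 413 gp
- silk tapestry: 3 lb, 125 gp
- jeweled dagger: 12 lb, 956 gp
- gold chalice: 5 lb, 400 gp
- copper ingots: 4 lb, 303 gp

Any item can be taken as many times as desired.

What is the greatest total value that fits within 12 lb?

956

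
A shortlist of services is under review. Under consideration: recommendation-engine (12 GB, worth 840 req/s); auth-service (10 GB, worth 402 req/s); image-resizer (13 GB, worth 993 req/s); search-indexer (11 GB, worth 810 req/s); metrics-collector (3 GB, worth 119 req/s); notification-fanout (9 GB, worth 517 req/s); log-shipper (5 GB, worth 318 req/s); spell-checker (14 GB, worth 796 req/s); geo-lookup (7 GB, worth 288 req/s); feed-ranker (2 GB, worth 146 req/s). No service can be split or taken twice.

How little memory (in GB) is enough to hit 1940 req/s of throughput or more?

Minimise GB subject to total throughput ≥ 1940.
image-resizer + search-indexer + feed-ranker: 1949 throughput at 26 GB.
Any bundle with less than 26 GB falls short of 1940.

26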